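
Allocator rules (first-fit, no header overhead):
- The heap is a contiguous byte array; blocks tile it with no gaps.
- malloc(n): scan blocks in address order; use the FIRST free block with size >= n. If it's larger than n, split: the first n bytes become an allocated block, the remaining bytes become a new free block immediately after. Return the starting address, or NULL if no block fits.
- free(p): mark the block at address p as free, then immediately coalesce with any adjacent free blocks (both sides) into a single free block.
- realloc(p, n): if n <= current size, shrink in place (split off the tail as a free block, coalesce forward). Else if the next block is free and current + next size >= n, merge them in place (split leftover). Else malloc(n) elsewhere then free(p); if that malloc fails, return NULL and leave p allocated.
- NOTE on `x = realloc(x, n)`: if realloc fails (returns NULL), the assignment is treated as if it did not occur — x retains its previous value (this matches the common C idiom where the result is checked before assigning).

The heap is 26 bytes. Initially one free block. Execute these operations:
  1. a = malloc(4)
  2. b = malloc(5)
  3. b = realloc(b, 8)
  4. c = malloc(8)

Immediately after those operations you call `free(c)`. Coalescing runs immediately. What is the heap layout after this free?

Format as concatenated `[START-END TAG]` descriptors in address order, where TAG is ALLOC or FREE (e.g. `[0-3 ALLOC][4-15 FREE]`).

Op 1: a = malloc(4) -> a = 0; heap: [0-3 ALLOC][4-25 FREE]
Op 2: b = malloc(5) -> b = 4; heap: [0-3 ALLOC][4-8 ALLOC][9-25 FREE]
Op 3: b = realloc(b, 8) -> b = 4; heap: [0-3 ALLOC][4-11 ALLOC][12-25 FREE]
Op 4: c = malloc(8) -> c = 12; heap: [0-3 ALLOC][4-11 ALLOC][12-19 ALLOC][20-25 FREE]
free(c): c = 12 -> block [12-19 ALLOC]; mark free, coalesce with adjacent free neighbors -> [0-3 ALLOC][4-11 ALLOC][12-25 FREE]

Answer: [0-3 ALLOC][4-11 ALLOC][12-25 FREE]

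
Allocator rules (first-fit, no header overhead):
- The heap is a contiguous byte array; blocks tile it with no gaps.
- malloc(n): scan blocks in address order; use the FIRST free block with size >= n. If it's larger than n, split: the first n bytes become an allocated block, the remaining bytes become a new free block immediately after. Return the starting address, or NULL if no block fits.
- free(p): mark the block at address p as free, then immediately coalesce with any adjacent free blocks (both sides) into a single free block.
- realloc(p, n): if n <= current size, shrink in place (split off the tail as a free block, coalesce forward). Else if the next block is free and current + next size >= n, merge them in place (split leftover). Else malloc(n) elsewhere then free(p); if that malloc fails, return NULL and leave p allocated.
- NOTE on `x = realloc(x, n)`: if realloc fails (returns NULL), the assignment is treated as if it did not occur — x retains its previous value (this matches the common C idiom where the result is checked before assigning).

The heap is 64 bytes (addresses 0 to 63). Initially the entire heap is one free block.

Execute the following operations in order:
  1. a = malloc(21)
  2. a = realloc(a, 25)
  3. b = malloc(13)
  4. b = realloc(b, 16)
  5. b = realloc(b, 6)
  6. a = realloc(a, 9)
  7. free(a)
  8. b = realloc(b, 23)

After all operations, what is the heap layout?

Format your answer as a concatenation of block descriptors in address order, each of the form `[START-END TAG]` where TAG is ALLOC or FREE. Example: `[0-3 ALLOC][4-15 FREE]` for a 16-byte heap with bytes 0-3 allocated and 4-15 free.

Op 1: a = malloc(21) -> a = 0; heap: [0-20 ALLOC][21-63 FREE]
Op 2: a = realloc(a, 25) -> a = 0; heap: [0-24 ALLOC][25-63 FREE]
Op 3: b = malloc(13) -> b = 25; heap: [0-24 ALLOC][25-37 ALLOC][38-63 FREE]
Op 4: b = realloc(b, 16) -> b = 25; heap: [0-24 ALLOC][25-40 ALLOC][41-63 FREE]
Op 5: b = realloc(b, 6) -> b = 25; heap: [0-24 ALLOC][25-30 ALLOC][31-63 FREE]
Op 6: a = realloc(a, 9) -> a = 0; heap: [0-8 ALLOC][9-24 FREE][25-30 ALLOC][31-63 FREE]
Op 7: free(a) -> (freed a); heap: [0-24 FREE][25-30 ALLOC][31-63 FREE]
Op 8: b = realloc(b, 23) -> b = 25; heap: [0-24 FREE][25-47 ALLOC][48-63 FREE]

Answer: [0-24 FREE][25-47 ALLOC][48-63 FREE]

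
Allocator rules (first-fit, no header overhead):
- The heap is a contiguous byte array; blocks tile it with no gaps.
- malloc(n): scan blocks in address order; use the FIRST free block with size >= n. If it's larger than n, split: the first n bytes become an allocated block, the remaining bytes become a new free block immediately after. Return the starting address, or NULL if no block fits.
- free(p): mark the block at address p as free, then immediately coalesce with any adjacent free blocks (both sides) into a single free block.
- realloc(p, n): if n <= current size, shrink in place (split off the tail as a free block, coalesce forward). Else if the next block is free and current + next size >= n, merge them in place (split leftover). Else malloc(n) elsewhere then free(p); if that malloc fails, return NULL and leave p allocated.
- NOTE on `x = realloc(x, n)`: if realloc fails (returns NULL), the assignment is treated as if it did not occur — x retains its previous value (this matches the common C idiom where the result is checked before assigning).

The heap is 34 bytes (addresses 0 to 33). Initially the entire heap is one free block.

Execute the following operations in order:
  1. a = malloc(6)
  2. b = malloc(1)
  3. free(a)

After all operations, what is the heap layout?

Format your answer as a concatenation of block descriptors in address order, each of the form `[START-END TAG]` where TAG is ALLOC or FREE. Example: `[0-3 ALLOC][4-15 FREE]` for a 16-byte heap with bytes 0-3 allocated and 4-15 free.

Op 1: a = malloc(6) -> a = 0; heap: [0-5 ALLOC][6-33 FREE]
Op 2: b = malloc(1) -> b = 6; heap: [0-5 ALLOC][6-6 ALLOC][7-33 FREE]
Op 3: free(a) -> (freed a); heap: [0-5 FREE][6-6 ALLOC][7-33 FREE]

Answer: [0-5 FREE][6-6 ALLOC][7-33 FREE]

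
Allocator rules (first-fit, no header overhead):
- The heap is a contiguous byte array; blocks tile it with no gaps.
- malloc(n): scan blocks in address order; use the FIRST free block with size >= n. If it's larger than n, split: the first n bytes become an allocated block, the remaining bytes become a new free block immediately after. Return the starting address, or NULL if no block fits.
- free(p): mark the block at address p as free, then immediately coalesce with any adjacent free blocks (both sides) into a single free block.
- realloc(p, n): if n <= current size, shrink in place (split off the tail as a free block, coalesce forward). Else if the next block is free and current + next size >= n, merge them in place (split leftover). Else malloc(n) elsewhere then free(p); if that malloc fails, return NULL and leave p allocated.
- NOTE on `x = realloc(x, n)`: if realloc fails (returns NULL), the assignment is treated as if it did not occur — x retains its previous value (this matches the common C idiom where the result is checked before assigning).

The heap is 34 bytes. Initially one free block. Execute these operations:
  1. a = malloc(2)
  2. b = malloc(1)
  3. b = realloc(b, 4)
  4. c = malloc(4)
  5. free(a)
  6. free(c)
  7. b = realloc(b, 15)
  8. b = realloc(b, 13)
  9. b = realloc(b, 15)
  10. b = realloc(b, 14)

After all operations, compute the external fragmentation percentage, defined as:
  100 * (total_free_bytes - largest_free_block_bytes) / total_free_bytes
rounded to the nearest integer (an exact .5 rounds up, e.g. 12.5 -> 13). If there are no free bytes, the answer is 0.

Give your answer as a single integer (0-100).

Answer: 10

Derivation:
Op 1: a = malloc(2) -> a = 0; heap: [0-1 ALLOC][2-33 FREE]
Op 2: b = malloc(1) -> b = 2; heap: [0-1 ALLOC][2-2 ALLOC][3-33 FREE]
Op 3: b = realloc(b, 4) -> b = 2; heap: [0-1 ALLOC][2-5 ALLOC][6-33 FREE]
Op 4: c = malloc(4) -> c = 6; heap: [0-1 ALLOC][2-5 ALLOC][6-9 ALLOC][10-33 FREE]
Op 5: free(a) -> (freed a); heap: [0-1 FREE][2-5 ALLOC][6-9 ALLOC][10-33 FREE]
Op 6: free(c) -> (freed c); heap: [0-1 FREE][2-5 ALLOC][6-33 FREE]
Op 7: b = realloc(b, 15) -> b = 2; heap: [0-1 FREE][2-16 ALLOC][17-33 FREE]
Op 8: b = realloc(b, 13) -> b = 2; heap: [0-1 FREE][2-14 ALLOC][15-33 FREE]
Op 9: b = realloc(b, 15) -> b = 2; heap: [0-1 FREE][2-16 ALLOC][17-33 FREE]
Op 10: b = realloc(b, 14) -> b = 2; heap: [0-1 FREE][2-15 ALLOC][16-33 FREE]
Free blocks: [2 18] total_free=20 largest=18 -> 100*(20-18)/20 = 200/20 = 10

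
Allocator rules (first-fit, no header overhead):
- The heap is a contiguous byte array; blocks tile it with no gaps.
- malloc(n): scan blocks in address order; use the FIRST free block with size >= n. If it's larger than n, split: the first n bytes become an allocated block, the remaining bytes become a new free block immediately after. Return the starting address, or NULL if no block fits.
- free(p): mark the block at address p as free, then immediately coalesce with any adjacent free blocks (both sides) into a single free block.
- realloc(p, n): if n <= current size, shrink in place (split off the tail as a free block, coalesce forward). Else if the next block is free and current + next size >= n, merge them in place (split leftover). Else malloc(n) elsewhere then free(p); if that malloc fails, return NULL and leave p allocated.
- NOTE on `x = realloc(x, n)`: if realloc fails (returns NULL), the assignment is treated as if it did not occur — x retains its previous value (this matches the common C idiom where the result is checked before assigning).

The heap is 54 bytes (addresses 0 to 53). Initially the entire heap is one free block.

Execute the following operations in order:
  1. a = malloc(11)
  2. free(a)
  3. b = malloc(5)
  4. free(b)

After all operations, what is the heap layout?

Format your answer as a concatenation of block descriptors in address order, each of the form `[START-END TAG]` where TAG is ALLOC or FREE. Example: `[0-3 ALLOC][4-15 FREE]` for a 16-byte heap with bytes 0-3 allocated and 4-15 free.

Answer: [0-53 FREE]

Derivation:
Op 1: a = malloc(11) -> a = 0; heap: [0-10 ALLOC][11-53 FREE]
Op 2: free(a) -> (freed a); heap: [0-53 FREE]
Op 3: b = malloc(5) -> b = 0; heap: [0-4 ALLOC][5-53 FREE]
Op 4: free(b) -> (freed b); heap: [0-53 FREE]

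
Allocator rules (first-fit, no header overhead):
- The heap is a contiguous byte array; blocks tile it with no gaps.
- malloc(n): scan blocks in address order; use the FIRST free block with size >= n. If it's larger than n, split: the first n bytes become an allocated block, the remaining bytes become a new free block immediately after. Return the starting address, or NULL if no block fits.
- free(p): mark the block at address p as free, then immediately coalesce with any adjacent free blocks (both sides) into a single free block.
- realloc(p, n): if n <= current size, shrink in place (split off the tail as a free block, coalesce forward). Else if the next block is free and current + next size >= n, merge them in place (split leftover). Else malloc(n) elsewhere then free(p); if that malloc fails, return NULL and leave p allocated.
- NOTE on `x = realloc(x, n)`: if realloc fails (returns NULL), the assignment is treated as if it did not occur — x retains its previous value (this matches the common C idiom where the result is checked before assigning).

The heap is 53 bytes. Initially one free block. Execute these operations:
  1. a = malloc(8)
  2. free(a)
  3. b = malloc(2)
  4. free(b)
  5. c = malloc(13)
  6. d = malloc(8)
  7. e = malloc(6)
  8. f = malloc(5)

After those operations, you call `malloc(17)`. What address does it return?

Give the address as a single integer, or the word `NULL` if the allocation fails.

Answer: 32

Derivation:
Op 1: a = malloc(8) -> a = 0; heap: [0-7 ALLOC][8-52 FREE]
Op 2: free(a) -> (freed a); heap: [0-52 FREE]
Op 3: b = malloc(2) -> b = 0; heap: [0-1 ALLOC][2-52 FREE]
Op 4: free(b) -> (freed b); heap: [0-52 FREE]
Op 5: c = malloc(13) -> c = 0; heap: [0-12 ALLOC][13-52 FREE]
Op 6: d = malloc(8) -> d = 13; heap: [0-12 ALLOC][13-20 ALLOC][21-52 FREE]
Op 7: e = malloc(6) -> e = 21; heap: [0-12 ALLOC][13-20 ALLOC][21-26 ALLOC][27-52 FREE]
Op 8: f = malloc(5) -> f = 27; heap: [0-12 ALLOC][13-20 ALLOC][21-26 ALLOC][27-31 ALLOC][32-52 FREE]
malloc(17): first-fit scan over [0-12 ALLOC][13-20 ALLOC][21-26 ALLOC][27-31 ALLOC][32-52 FREE] -> 32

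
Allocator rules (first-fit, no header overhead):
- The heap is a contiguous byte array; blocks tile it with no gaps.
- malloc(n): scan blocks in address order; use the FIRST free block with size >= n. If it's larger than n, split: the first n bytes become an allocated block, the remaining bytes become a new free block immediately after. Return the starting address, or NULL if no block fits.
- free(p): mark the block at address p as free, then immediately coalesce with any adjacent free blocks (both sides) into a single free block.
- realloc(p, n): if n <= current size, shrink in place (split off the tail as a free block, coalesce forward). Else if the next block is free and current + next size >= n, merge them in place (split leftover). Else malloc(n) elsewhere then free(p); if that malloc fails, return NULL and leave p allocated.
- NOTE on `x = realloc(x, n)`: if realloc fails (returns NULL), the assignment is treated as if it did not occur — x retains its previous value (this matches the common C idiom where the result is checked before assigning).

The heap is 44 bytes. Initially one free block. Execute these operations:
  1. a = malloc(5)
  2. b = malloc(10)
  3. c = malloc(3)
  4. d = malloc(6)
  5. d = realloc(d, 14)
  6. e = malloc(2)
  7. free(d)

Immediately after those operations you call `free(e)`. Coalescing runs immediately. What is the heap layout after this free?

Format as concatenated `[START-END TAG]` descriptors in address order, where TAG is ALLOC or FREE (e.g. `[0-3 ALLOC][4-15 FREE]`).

Op 1: a = malloc(5) -> a = 0; heap: [0-4 ALLOC][5-43 FREE]
Op 2: b = malloc(10) -> b = 5; heap: [0-4 ALLOC][5-14 ALLOC][15-43 FREE]
Op 3: c = malloc(3) -> c = 15; heap: [0-4 ALLOC][5-14 ALLOC][15-17 ALLOC][18-43 FREE]
Op 4: d = malloc(6) -> d = 18; heap: [0-4 ALLOC][5-14 ALLOC][15-17 ALLOC][18-23 ALLOC][24-43 FREE]
Op 5: d = realloc(d, 14) -> d = 18; heap: [0-4 ALLOC][5-14 ALLOC][15-17 ALLOC][18-31 ALLOC][32-43 FREE]
Op 6: e = malloc(2) -> e = 32; heap: [0-4 ALLOC][5-14 ALLOC][15-17 ALLOC][18-31 ALLOC][32-33 ALLOC][34-43 FREE]
Op 7: free(d) -> (freed d); heap: [0-4 ALLOC][5-14 ALLOC][15-17 ALLOC][18-31 FREE][32-33 ALLOC][34-43 FREE]
free(e): e = 32 -> block [32-33 ALLOC]; mark free, coalesce with adjacent free neighbors -> [0-4 ALLOC][5-14 ALLOC][15-17 ALLOC][18-43 FREE]

Answer: [0-4 ALLOC][5-14 ALLOC][15-17 ALLOC][18-43 FREE]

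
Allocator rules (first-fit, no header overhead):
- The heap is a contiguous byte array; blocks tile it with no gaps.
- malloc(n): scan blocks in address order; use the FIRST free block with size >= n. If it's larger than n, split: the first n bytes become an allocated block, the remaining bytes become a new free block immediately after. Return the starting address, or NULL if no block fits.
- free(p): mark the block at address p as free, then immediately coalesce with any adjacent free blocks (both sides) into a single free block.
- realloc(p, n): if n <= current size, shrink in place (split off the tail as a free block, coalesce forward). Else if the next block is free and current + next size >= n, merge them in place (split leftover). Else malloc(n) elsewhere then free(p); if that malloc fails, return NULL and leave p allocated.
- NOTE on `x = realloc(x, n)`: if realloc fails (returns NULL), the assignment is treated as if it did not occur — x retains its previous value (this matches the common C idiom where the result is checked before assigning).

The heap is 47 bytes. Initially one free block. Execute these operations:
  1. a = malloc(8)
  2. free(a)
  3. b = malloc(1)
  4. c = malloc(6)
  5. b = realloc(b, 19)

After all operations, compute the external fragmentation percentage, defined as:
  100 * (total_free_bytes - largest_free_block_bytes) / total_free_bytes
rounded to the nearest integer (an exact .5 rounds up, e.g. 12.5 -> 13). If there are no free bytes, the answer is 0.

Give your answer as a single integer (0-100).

Answer: 5

Derivation:
Op 1: a = malloc(8) -> a = 0; heap: [0-7 ALLOC][8-46 FREE]
Op 2: free(a) -> (freed a); heap: [0-46 FREE]
Op 3: b = malloc(1) -> b = 0; heap: [0-0 ALLOC][1-46 FREE]
Op 4: c = malloc(6) -> c = 1; heap: [0-0 ALLOC][1-6 ALLOC][7-46 FREE]
Op 5: b = realloc(b, 19) -> b = 7; heap: [0-0 FREE][1-6 ALLOC][7-25 ALLOC][26-46 FREE]
Free blocks: [1 21] total_free=22 largest=21 -> 100*(22-21)/22 = 100/22 ≈ 4.545 -> rounds to 5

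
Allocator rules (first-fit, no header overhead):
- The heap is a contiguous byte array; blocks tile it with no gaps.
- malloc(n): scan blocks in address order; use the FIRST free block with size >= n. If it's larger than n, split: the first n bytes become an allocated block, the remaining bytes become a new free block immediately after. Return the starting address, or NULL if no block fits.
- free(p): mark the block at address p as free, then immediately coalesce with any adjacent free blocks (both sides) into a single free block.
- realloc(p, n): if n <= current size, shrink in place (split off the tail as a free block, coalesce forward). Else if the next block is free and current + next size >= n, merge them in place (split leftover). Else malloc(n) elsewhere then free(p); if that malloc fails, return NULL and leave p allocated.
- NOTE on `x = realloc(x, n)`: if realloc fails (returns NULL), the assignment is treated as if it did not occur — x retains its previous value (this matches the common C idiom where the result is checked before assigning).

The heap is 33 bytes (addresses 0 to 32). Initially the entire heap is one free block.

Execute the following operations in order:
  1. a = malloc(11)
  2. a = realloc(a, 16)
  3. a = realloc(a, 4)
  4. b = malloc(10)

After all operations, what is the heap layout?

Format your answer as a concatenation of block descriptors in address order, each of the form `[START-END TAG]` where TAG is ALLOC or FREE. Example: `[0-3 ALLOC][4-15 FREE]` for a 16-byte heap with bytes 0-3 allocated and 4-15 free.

Answer: [0-3 ALLOC][4-13 ALLOC][14-32 FREE]

Derivation:
Op 1: a = malloc(11) -> a = 0; heap: [0-10 ALLOC][11-32 FREE]
Op 2: a = realloc(a, 16) -> a = 0; heap: [0-15 ALLOC][16-32 FREE]
Op 3: a = realloc(a, 4) -> a = 0; heap: [0-3 ALLOC][4-32 FREE]
Op 4: b = malloc(10) -> b = 4; heap: [0-3 ALLOC][4-13 ALLOC][14-32 FREE]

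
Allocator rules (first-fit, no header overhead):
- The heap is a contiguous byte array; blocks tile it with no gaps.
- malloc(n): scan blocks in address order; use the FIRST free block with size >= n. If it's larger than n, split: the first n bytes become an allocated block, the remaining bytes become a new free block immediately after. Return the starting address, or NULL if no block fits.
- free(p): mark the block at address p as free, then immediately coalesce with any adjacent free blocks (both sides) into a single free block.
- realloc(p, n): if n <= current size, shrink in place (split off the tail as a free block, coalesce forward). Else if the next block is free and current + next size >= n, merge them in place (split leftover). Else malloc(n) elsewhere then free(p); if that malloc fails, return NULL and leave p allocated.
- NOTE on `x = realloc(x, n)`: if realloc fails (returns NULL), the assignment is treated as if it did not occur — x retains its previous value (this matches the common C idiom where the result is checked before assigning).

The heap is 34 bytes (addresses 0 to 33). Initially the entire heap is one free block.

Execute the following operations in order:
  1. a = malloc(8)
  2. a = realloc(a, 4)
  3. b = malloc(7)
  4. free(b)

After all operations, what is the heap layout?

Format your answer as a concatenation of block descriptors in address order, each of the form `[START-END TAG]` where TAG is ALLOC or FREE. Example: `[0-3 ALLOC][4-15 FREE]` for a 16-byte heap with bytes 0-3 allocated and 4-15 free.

Op 1: a = malloc(8) -> a = 0; heap: [0-7 ALLOC][8-33 FREE]
Op 2: a = realloc(a, 4) -> a = 0; heap: [0-3 ALLOC][4-33 FREE]
Op 3: b = malloc(7) -> b = 4; heap: [0-3 ALLOC][4-10 ALLOC][11-33 FREE]
Op 4: free(b) -> (freed b); heap: [0-3 ALLOC][4-33 FREE]

Answer: [0-3 ALLOC][4-33 FREE]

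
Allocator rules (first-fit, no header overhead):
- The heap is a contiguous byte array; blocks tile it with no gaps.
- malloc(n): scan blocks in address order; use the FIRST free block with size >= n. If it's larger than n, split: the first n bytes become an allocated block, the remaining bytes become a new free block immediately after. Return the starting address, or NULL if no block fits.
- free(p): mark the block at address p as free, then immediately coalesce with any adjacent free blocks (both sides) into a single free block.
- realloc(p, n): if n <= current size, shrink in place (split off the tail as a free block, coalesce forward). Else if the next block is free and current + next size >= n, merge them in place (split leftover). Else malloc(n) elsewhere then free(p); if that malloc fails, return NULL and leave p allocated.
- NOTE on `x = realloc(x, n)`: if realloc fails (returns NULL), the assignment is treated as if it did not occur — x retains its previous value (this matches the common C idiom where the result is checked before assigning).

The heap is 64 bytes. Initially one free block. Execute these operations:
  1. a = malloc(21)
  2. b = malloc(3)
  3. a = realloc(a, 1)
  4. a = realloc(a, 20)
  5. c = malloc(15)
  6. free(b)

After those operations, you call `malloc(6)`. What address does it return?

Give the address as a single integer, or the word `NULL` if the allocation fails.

Op 1: a = malloc(21) -> a = 0; heap: [0-20 ALLOC][21-63 FREE]
Op 2: b = malloc(3) -> b = 21; heap: [0-20 ALLOC][21-23 ALLOC][24-63 FREE]
Op 3: a = realloc(a, 1) -> a = 0; heap: [0-0 ALLOC][1-20 FREE][21-23 ALLOC][24-63 FREE]
Op 4: a = realloc(a, 20) -> a = 0; heap: [0-19 ALLOC][20-20 FREE][21-23 ALLOC][24-63 FREE]
Op 5: c = malloc(15) -> c = 24; heap: [0-19 ALLOC][20-20 FREE][21-23 ALLOC][24-38 ALLOC][39-63 FREE]
Op 6: free(b) -> (freed b); heap: [0-19 ALLOC][20-23 FREE][24-38 ALLOC][39-63 FREE]
malloc(6): first-fit scan over [0-19 ALLOC][20-23 FREE][24-38 ALLOC][39-63 FREE] -> 39

Answer: 39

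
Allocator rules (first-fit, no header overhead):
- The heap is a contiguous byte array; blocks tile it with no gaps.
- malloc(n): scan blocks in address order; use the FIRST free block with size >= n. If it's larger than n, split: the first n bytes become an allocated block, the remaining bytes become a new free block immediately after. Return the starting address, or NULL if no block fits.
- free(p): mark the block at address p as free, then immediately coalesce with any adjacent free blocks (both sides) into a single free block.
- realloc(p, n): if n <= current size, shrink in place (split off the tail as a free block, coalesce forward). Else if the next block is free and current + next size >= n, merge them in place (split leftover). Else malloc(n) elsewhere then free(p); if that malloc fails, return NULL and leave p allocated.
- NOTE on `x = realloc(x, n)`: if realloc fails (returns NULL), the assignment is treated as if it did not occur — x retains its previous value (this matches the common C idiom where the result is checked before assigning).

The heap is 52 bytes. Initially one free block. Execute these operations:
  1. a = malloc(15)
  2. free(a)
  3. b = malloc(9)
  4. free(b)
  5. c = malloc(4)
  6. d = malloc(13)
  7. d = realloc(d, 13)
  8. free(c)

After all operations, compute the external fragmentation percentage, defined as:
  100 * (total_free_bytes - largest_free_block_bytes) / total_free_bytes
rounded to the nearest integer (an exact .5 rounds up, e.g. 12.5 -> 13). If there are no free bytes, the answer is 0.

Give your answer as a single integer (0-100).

Op 1: a = malloc(15) -> a = 0; heap: [0-14 ALLOC][15-51 FREE]
Op 2: free(a) -> (freed a); heap: [0-51 FREE]
Op 3: b = malloc(9) -> b = 0; heap: [0-8 ALLOC][9-51 FREE]
Op 4: free(b) -> (freed b); heap: [0-51 FREE]
Op 5: c = malloc(4) -> c = 0; heap: [0-3 ALLOC][4-51 FREE]
Op 6: d = malloc(13) -> d = 4; heap: [0-3 ALLOC][4-16 ALLOC][17-51 FREE]
Op 7: d = realloc(d, 13) -> d = 4; heap: [0-3 ALLOC][4-16 ALLOC][17-51 FREE]
Op 8: free(c) -> (freed c); heap: [0-3 FREE][4-16 ALLOC][17-51 FREE]
Free blocks: [4 35] total_free=39 largest=35 -> 100*(39-35)/39 = 400/39 ≈ 10.256 -> rounds to 10

Answer: 10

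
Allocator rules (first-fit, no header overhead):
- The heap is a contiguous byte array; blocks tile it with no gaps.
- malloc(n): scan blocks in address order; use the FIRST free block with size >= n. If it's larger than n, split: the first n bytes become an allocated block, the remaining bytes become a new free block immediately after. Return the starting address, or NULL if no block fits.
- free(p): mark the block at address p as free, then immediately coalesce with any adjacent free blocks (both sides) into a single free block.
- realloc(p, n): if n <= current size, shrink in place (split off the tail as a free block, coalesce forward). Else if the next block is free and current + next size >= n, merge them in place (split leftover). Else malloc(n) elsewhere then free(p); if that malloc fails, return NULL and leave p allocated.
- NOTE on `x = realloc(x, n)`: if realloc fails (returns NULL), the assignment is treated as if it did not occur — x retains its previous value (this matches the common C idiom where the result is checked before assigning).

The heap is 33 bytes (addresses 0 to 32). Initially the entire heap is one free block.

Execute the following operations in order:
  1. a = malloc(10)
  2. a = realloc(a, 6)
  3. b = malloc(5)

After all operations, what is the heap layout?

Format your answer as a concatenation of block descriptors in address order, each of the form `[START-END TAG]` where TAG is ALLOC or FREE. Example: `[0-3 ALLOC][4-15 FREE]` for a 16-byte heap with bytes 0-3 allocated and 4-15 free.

Op 1: a = malloc(10) -> a = 0; heap: [0-9 ALLOC][10-32 FREE]
Op 2: a = realloc(a, 6) -> a = 0; heap: [0-5 ALLOC][6-32 FREE]
Op 3: b = malloc(5) -> b = 6; heap: [0-5 ALLOC][6-10 ALLOC][11-32 FREE]

Answer: [0-5 ALLOC][6-10 ALLOC][11-32 FREE]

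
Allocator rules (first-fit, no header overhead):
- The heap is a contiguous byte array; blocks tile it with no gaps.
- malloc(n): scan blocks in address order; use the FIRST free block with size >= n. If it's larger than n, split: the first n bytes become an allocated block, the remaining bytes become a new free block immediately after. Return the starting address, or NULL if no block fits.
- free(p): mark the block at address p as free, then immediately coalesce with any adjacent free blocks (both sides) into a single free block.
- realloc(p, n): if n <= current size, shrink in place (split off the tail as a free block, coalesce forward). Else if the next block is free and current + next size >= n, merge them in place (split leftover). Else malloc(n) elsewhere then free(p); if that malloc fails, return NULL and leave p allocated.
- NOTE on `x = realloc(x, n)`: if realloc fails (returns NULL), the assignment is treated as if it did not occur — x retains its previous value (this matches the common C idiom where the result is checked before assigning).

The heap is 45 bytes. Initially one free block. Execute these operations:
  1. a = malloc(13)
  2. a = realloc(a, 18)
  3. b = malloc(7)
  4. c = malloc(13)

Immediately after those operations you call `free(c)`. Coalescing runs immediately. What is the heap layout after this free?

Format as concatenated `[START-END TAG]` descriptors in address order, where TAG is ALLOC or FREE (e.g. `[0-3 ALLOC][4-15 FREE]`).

Answer: [0-17 ALLOC][18-24 ALLOC][25-44 FREE]

Derivation:
Op 1: a = malloc(13) -> a = 0; heap: [0-12 ALLOC][13-44 FREE]
Op 2: a = realloc(a, 18) -> a = 0; heap: [0-17 ALLOC][18-44 FREE]
Op 3: b = malloc(7) -> b = 18; heap: [0-17 ALLOC][18-24 ALLOC][25-44 FREE]
Op 4: c = malloc(13) -> c = 25; heap: [0-17 ALLOC][18-24 ALLOC][25-37 ALLOC][38-44 FREE]
free(c): c = 25 -> block [25-37 ALLOC]; mark free, coalesce with adjacent free neighbors -> [0-17 ALLOC][18-24 ALLOC][25-44 FREE]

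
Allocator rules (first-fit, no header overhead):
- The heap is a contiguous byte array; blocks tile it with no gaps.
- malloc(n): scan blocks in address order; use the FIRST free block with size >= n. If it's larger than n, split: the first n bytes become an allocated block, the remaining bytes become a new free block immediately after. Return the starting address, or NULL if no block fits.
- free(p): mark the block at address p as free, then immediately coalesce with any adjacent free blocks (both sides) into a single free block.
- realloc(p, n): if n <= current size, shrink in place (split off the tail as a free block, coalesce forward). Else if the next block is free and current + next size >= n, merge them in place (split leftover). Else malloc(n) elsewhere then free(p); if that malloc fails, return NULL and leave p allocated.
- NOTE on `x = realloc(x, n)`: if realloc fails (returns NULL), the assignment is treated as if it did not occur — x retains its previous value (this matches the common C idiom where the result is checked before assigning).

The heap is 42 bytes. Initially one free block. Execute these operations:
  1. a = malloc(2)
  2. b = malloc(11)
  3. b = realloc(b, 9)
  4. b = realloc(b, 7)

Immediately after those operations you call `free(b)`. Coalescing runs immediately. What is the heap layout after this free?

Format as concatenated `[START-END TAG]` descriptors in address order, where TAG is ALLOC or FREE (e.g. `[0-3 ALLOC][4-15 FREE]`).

Op 1: a = malloc(2) -> a = 0; heap: [0-1 ALLOC][2-41 FREE]
Op 2: b = malloc(11) -> b = 2; heap: [0-1 ALLOC][2-12 ALLOC][13-41 FREE]
Op 3: b = realloc(b, 9) -> b = 2; heap: [0-1 ALLOC][2-10 ALLOC][11-41 FREE]
Op 4: b = realloc(b, 7) -> b = 2; heap: [0-1 ALLOC][2-8 ALLOC][9-41 FREE]
free(b): b = 2 -> block [2-8 ALLOC]; mark free, coalesce with adjacent free neighbors -> [0-1 ALLOC][2-41 FREE]

Answer: [0-1 ALLOC][2-41 FREE]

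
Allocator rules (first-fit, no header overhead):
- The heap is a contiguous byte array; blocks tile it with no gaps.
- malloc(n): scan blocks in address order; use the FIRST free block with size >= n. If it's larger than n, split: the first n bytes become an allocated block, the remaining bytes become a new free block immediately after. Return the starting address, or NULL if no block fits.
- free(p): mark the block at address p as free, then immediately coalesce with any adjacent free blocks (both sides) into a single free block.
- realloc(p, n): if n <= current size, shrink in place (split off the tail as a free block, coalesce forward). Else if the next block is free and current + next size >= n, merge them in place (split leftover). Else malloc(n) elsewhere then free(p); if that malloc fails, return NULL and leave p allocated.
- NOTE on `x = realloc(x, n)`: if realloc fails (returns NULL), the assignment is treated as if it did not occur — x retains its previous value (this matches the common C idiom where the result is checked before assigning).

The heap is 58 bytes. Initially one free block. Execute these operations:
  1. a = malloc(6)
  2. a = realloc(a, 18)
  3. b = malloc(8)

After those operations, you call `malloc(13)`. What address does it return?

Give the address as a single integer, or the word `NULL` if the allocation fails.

Answer: 26

Derivation:
Op 1: a = malloc(6) -> a = 0; heap: [0-5 ALLOC][6-57 FREE]
Op 2: a = realloc(a, 18) -> a = 0; heap: [0-17 ALLOC][18-57 FREE]
Op 3: b = malloc(8) -> b = 18; heap: [0-17 ALLOC][18-25 ALLOC][26-57 FREE]
malloc(13): first-fit scan over [0-17 ALLOC][18-25 ALLOC][26-57 FREE] -> 26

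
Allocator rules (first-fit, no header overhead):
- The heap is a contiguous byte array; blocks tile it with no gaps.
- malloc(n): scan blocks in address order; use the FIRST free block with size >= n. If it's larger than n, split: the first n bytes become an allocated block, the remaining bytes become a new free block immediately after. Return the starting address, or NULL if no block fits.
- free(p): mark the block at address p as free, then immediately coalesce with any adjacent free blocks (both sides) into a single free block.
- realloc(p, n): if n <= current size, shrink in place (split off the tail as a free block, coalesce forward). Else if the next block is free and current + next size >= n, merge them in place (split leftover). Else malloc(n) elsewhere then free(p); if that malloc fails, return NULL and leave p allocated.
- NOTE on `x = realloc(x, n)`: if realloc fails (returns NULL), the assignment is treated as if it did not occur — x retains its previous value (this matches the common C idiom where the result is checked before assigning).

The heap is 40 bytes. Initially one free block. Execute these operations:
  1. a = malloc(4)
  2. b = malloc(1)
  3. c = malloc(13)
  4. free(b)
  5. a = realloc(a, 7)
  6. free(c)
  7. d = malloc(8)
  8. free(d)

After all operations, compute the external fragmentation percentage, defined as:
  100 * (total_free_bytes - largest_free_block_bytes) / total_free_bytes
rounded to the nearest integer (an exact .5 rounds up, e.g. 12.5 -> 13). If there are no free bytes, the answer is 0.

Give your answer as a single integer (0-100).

Answer: 45

Derivation:
Op 1: a = malloc(4) -> a = 0; heap: [0-3 ALLOC][4-39 FREE]
Op 2: b = malloc(1) -> b = 4; heap: [0-3 ALLOC][4-4 ALLOC][5-39 FREE]
Op 3: c = malloc(13) -> c = 5; heap: [0-3 ALLOC][4-4 ALLOC][5-17 ALLOC][18-39 FREE]
Op 4: free(b) -> (freed b); heap: [0-3 ALLOC][4-4 FREE][5-17 ALLOC][18-39 FREE]
Op 5: a = realloc(a, 7) -> a = 18; heap: [0-4 FREE][5-17 ALLOC][18-24 ALLOC][25-39 FREE]
Op 6: free(c) -> (freed c); heap: [0-17 FREE][18-24 ALLOC][25-39 FREE]
Op 7: d = malloc(8) -> d = 0; heap: [0-7 ALLOC][8-17 FREE][18-24 ALLOC][25-39 FREE]
Op 8: free(d) -> (freed d); heap: [0-17 FREE][18-24 ALLOC][25-39 FREE]
Free blocks: [18 15] total_free=33 largest=18 -> 100*(33-18)/33 = 1500/33 ≈ 45.455 -> rounds to 45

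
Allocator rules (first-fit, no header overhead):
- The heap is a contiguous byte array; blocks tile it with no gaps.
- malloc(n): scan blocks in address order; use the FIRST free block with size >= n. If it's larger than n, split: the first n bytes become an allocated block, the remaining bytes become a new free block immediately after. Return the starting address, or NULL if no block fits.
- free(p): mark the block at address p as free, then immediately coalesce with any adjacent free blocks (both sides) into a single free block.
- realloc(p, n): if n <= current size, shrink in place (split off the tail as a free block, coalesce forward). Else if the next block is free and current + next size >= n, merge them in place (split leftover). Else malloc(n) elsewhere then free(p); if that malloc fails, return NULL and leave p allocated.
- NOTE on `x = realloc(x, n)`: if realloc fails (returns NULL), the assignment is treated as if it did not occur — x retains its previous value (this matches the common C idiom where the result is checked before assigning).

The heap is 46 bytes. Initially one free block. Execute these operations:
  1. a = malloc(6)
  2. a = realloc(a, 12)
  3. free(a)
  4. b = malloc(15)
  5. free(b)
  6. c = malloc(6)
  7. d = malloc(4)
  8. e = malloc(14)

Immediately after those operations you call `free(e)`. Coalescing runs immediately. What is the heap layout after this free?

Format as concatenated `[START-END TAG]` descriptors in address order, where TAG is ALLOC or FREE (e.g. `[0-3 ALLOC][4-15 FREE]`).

Answer: [0-5 ALLOC][6-9 ALLOC][10-45 FREE]

Derivation:
Op 1: a = malloc(6) -> a = 0; heap: [0-5 ALLOC][6-45 FREE]
Op 2: a = realloc(a, 12) -> a = 0; heap: [0-11 ALLOC][12-45 FREE]
Op 3: free(a) -> (freed a); heap: [0-45 FREE]
Op 4: b = malloc(15) -> b = 0; heap: [0-14 ALLOC][15-45 FREE]
Op 5: free(b) -> (freed b); heap: [0-45 FREE]
Op 6: c = malloc(6) -> c = 0; heap: [0-5 ALLOC][6-45 FREE]
Op 7: d = malloc(4) -> d = 6; heap: [0-5 ALLOC][6-9 ALLOC][10-45 FREE]
Op 8: e = malloc(14) -> e = 10; heap: [0-5 ALLOC][6-9 ALLOC][10-23 ALLOC][24-45 FREE]
free(e): e = 10 -> block [10-23 ALLOC]; mark free, coalesce with adjacent free neighbors -> [0-5 ALLOC][6-9 ALLOC][10-45 FREE]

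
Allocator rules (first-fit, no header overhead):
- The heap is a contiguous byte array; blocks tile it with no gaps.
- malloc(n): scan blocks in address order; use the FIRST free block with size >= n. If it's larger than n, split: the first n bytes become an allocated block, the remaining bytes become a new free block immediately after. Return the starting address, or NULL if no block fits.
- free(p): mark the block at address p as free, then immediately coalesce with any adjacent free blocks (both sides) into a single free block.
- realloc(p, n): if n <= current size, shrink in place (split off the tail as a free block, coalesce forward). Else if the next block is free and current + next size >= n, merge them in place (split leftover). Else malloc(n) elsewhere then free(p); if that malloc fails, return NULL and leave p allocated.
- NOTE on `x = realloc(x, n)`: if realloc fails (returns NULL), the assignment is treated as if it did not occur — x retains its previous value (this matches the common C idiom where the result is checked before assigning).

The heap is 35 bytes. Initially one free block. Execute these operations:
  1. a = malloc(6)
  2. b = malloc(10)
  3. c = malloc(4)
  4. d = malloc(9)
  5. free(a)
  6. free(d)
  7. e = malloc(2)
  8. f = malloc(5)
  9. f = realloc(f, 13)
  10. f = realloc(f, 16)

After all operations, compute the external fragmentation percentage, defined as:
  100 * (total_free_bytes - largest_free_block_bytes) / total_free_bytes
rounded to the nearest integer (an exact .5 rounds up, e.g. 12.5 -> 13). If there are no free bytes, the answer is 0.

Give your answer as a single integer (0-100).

Answer: 33

Derivation:
Op 1: a = malloc(6) -> a = 0; heap: [0-5 ALLOC][6-34 FREE]
Op 2: b = malloc(10) -> b = 6; heap: [0-5 ALLOC][6-15 ALLOC][16-34 FREE]
Op 3: c = malloc(4) -> c = 16; heap: [0-5 ALLOC][6-15 ALLOC][16-19 ALLOC][20-34 FREE]
Op 4: d = malloc(9) -> d = 20; heap: [0-5 ALLOC][6-15 ALLOC][16-19 ALLOC][20-28 ALLOC][29-34 FREE]
Op 5: free(a) -> (freed a); heap: [0-5 FREE][6-15 ALLOC][16-19 ALLOC][20-28 ALLOC][29-34 FREE]
Op 6: free(d) -> (freed d); heap: [0-5 FREE][6-15 ALLOC][16-19 ALLOC][20-34 FREE]
Op 7: e = malloc(2) -> e = 0; heap: [0-1 ALLOC][2-5 FREE][6-15 ALLOC][16-19 ALLOC][20-34 FREE]
Op 8: f = malloc(5) -> f = 20; heap: [0-1 ALLOC][2-5 FREE][6-15 ALLOC][16-19 ALLOC][20-24 ALLOC][25-34 FREE]
Op 9: f = realloc(f, 13) -> f = 20; heap: [0-1 ALLOC][2-5 FREE][6-15 ALLOC][16-19 ALLOC][20-32 ALLOC][33-34 FREE]
Op 10: f = realloc(f, 16) -> NULL (f unchanged); heap: [0-1 ALLOC][2-5 FREE][6-15 ALLOC][16-19 ALLOC][20-32 ALLOC][33-34 FREE]
Free blocks: [4 2] total_free=6 largest=4 -> 100*(6-4)/6 = 200/6 ≈ 33.333 -> rounds to 33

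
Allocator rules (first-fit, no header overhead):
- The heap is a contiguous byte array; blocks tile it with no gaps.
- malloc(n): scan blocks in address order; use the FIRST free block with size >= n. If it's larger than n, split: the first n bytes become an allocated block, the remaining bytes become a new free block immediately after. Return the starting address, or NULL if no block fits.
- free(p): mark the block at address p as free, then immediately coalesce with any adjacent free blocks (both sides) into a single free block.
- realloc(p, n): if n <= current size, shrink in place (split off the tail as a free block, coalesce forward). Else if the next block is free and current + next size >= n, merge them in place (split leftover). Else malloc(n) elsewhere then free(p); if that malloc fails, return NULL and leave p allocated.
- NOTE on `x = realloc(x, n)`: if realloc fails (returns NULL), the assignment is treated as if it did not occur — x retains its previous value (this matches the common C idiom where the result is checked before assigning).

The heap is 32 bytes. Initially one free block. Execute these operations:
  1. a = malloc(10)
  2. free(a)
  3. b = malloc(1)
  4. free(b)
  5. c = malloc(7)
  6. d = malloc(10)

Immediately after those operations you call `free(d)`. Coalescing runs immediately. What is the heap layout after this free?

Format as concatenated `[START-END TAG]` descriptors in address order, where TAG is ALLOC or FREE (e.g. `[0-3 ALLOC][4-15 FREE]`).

Op 1: a = malloc(10) -> a = 0; heap: [0-9 ALLOC][10-31 FREE]
Op 2: free(a) -> (freed a); heap: [0-31 FREE]
Op 3: b = malloc(1) -> b = 0; heap: [0-0 ALLOC][1-31 FREE]
Op 4: free(b) -> (freed b); heap: [0-31 FREE]
Op 5: c = malloc(7) -> c = 0; heap: [0-6 ALLOC][7-31 FREE]
Op 6: d = malloc(10) -> d = 7; heap: [0-6 ALLOC][7-16 ALLOC][17-31 FREE]
free(d): d = 7 -> block [7-16 ALLOC]; mark free, coalesce with adjacent free neighbors -> [0-6 ALLOC][7-31 FREE]

Answer: [0-6 ALLOC][7-31 FREE]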